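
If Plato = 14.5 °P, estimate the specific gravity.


SG = 259/(259 − P)
SG = 259/(259 − 14.5)

1.0593


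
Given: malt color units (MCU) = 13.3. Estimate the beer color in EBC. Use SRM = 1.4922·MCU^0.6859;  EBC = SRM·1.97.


SRM = 1.4922·13.3^0.6859 = 8.8039
EBC = 8.8039·1.97

17.3438 EBC


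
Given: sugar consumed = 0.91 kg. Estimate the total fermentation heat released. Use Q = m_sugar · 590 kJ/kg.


Q = 0.91 · 590

536.9000 kJ


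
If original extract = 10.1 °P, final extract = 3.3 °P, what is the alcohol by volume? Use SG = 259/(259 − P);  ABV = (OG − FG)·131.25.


OG = 259/(259 − 10.1) = 1.0406
FG = 259/(259 − 3.3) = 1.0129
ABV = (1.0406 − 1.0129)·131.25

3.6321 % ABV


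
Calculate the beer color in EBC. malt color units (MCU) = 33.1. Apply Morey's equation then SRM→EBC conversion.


SRM = 1.4922·MCU^0.6859;  EBC = SRM·1.97
SRM = 1.4922·33.1^0.6859 = 16.4542
EBC = 16.4542·1.97

32.4148 EBC


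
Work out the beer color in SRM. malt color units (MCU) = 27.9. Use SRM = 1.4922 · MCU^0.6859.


SRM = 1.4922 · 27.9^0.6859

14.6341 SRM


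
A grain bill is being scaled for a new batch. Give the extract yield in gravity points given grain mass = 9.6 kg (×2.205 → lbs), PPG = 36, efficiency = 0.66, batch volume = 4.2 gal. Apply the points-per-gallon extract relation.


points = lbs × PPG × eff / vol
lbs = 9.6 × 2.205 = 21.1680
points = 21.1680 × 36 × 0.66 / 4.2

119.7504 points


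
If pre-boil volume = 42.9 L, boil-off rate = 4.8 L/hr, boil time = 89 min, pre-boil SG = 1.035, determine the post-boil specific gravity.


V_post = V_pre − rate·(t/60);  SG_post = 1 + (SG_pre−1)·V_pre/V_post
V_post = 42.9 − 4.8·(89/60) = 35.7800
SG_post = 1 + (1.035 − 1)·42.9/35.7800

1.0420


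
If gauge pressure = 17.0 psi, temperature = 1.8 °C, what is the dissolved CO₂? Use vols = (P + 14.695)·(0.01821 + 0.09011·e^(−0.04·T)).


vols = (17.0 + 14.695)·(0.01821 + 0.09011·e^(−0.04·1.8))

3.2348 volumes


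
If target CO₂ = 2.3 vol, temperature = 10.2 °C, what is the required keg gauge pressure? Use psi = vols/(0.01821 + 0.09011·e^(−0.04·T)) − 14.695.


psi = 2.3/(0.01821 + 0.09011·e^(−0.04·10.2)) − 14.695

14.7426 psi


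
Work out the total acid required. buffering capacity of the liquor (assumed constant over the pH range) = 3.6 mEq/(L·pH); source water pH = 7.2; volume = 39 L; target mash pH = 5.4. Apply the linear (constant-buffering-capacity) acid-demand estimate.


acid = buffering capacity · (pH_source − pH_target) · V
acid = 3.6 · (7.2 − 5.4) · 39

252.7200 mEq


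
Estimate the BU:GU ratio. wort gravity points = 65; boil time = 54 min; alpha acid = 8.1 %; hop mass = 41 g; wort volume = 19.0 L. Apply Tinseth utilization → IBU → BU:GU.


U = 1.65·0.000125^(GP/1000)·(1−e^(−0.04t))/4.15;  IBU = (α/100)·m·U·1000/V;  BU:GU = IBU/GP
U = 1.65·0.000125^(65/1000)·(1−e^(−0.04·54))/4.15 = 0.1961
IBU = (8.1/100)·41·0.1961·1000/19.0 = 34.2795
BU:GU = 34.2795/65

0.5274


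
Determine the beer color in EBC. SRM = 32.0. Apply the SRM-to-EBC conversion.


EBC = SRM · 1.97
EBC = 32.0 · 1.97

63.0400 EBC


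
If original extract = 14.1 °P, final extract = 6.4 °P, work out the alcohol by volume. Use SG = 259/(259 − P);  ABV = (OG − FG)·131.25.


OG = 259/(259 − 14.1) = 1.0576
FG = 259/(259 − 6.4) = 1.0253
ABV = (1.0576 − 1.0253)·131.25

4.2312 % ABV


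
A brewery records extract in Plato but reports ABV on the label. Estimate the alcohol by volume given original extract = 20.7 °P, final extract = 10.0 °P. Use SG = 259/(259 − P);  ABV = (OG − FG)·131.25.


OG = 259/(259 − 20.7) = 1.0869
FG = 259/(259 − 10.0) = 1.0402
ABV = (1.0869 − 1.0402)·131.25

6.1300 % ABV


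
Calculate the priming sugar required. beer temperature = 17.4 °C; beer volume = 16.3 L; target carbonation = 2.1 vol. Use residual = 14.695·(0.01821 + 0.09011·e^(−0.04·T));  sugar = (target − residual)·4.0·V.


residual = 14.695·(0.01821 + 0.09011·e^(−0.04·17.4)) = 0.9278
sugar = (2.1 − 0.9278)·4.0·16.3

76.4279 g


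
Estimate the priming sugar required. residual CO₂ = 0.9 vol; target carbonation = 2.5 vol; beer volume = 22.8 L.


sugar = (target − residual)·4.0·V
sugar = (2.5 − 0.9)·4.0·22.8

145.9200 g


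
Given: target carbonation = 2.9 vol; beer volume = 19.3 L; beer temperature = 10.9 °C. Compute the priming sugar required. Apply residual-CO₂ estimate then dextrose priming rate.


residual = 14.695·(0.01821 + 0.09011·e^(−0.04·T));  sugar = (target − residual)·4.0·V
residual = 14.695·(0.01821 + 0.09011·e^(−0.04·10.9)) = 1.1238
sugar = (2.9 − 1.1238)·4.0·19.3

137.1207 g


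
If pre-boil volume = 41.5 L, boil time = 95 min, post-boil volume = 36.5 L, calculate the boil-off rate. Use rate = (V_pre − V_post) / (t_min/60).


rate = (41.5 − 36.5) / (95/60)

3.1579 L/hr


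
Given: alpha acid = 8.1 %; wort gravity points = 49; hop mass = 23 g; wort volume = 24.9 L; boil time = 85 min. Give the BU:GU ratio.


U = 1.65·0.000125^(GP/1000)·(1−e^(−0.04t))/4.15;  IBU = (α/100)·m·U·1000/V;  BU:GU = IBU/GP
U = 1.65·0.000125^(49/1000)·(1−e^(−0.04·85))/4.15 = 0.2474
IBU = (8.1/100)·23·0.2474·1000/24.9 = 18.5121
BU:GU = 18.5121/49

0.3778


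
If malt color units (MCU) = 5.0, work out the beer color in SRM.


SRM = 1.4922 · MCU^0.6859
SRM = 1.4922 · 5.0^0.6859

4.5004 SRM


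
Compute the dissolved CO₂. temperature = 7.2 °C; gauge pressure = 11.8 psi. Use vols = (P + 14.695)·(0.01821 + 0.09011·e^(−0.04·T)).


vols = (11.8 + 14.695)·(0.01821 + 0.09011·e^(−0.04·7.2))

2.2725 volumes


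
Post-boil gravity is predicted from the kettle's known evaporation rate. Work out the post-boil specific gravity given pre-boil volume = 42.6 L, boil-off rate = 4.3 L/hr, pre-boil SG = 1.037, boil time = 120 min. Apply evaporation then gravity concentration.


V_post = V_pre − rate·(t/60);  SG_post = 1 + (SG_pre−1)·V_pre/V_post
V_post = 42.6 − 4.3·(120/60) = 34.0000
SG_post = 1 + (1.037 − 1)·42.6/34.0000

1.0464


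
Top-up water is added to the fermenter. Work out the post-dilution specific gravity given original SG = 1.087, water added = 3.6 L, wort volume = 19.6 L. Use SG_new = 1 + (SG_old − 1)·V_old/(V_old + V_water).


pts = (1.087 − 1)·1000·19.6/(19.6 + 3.6) = 73.5000
SG_new = 1 + 73.5000/1000

1.0735


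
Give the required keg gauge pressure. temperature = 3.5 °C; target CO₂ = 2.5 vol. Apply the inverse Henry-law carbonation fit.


psi = vols/(0.01821 + 0.09011·e^(−0.04·T)) − 14.695
psi = 2.5/(0.01821 + 0.09011·e^(−0.04·3.5)) − 14.695

11.1989 psi


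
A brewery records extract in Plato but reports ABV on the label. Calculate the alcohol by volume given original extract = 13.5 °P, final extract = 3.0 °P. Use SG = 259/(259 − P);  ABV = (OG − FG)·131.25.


OG = 259/(259 − 13.5) = 1.0550
FG = 259/(259 − 3.0) = 1.0117
ABV = (1.0550 − 1.0117)·131.25

5.6793 % ABV


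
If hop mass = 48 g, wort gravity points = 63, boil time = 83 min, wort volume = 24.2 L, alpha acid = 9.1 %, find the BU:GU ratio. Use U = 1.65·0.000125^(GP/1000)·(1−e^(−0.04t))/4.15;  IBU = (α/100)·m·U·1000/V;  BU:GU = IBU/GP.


U = 1.65·0.000125^(63/1000)·(1−e^(−0.04·83))/4.15 = 0.2175
IBU = (9.1/100)·48·0.2175·1000/24.2 = 39.2660
BU:GU = 39.2660/63

0.6233


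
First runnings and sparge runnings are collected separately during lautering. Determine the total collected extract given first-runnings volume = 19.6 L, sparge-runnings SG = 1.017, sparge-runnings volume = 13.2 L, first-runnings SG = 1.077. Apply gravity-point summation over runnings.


total = Σ (SG_i − 1)·1000·V_i
first = (1.077 − 1)·1000·19.6 = 1509.2000
sparge = (1.017 − 1)·1000·13.2 = 224.4000
total = 1509.2000 + 224.4000

1733.6000 gravity·L


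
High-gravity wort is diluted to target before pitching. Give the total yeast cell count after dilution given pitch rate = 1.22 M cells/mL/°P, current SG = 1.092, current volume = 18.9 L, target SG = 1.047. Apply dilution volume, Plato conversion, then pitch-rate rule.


V_w = V·((SG_c−1)/(SG_t−1)−1);  °P = 259 − 259/SG_t;  cells = rate·(V+V_w)·°P
V_w = 18.9·((1.092−1)/(1.047−1)−1) = 18.0957
V_final = 18.9 + 18.0957 = 36.9957
°P = 259 − 259/1.047 = 11.6266
cells = 1.22·36.9957·11.6266

524.7622 billion cells


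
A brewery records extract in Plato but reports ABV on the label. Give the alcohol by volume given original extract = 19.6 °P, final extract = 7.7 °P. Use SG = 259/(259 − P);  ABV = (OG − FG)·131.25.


OG = 259/(259 − 19.6) = 1.0819
FG = 259/(259 − 7.7) = 1.0306
ABV = (1.0819 − 1.0306)·131.25

6.7240 % ABV


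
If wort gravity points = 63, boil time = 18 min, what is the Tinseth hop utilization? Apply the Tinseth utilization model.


U = 1.65·0.000125^(GP/1000) · (1 − e^(−0.04·t))/4.15
bigness = 1.65·0.000125^(63/1000) = 0.9367
boil_factor = (1 − e^(−0.04·18))/4.15 = 0.1237
U = 0.9367 · 0.1237

0.1158


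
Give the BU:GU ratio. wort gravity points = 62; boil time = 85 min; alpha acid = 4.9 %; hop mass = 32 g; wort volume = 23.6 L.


U = 1.65·0.000125^(GP/1000)·(1−e^(−0.04t))/4.15;  IBU = (α/100)·m·U·1000/V;  BU:GU = IBU/GP
U = 1.65·0.000125^(62/1000)·(1−e^(−0.04·85))/4.15 = 0.2201
IBU = (4.9/100)·32·0.2201·1000/23.6 = 14.6264
BU:GU = 14.6264/62

0.2359


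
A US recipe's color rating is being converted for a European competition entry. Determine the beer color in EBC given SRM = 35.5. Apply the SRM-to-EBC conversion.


EBC = SRM · 1.97
EBC = 35.5 · 1.97

69.9350 EBC


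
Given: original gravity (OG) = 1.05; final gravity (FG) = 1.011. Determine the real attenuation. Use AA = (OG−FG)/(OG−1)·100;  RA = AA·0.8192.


AA = (1.05 − 1.011)/(1.05 − 1)·100 = 78.0000
RA = 78.0000·0.8192

63.8976 %


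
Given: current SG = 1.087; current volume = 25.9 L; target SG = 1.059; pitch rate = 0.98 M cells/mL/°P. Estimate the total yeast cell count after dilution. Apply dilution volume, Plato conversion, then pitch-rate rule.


V_w = V·((SG_c−1)/(SG_t−1)−1);  °P = 259 − 259/SG_t;  cells = rate·(V+V_w)·°P
V_w = 25.9·((1.087−1)/(1.059−1)−1) = 12.2915
V_final = 25.9 + 12.2915 = 38.1915
°P = 259 − 259/1.059 = 14.4297
cells = 0.98·38.1915·14.4297

540.0686 billion cells


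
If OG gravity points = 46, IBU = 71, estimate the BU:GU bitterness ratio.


BU:GU = IBU / OG_points
BU:GU = 71 / 46

1.5435


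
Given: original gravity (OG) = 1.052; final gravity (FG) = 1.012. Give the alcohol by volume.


ABV = (OG − FG) · 131.25
ABV = (1.052 − 1.012) · 131.25

5.2500 % ABV


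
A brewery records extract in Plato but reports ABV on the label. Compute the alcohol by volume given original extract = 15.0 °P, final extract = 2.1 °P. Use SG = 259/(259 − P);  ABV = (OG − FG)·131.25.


OG = 259/(259 − 15.0) = 1.0615
FG = 259/(259 − 2.1) = 1.0082
ABV = (1.0615 − 1.0082)·131.25

6.9958 % ABV


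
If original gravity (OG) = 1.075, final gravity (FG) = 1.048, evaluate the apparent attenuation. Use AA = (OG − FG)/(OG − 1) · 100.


AA = (1.075 − 1.048)/(1.075 − 1) · 100

36.0000 %


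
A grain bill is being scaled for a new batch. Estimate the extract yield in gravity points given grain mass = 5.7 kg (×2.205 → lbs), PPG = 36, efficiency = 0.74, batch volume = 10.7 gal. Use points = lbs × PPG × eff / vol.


lbs = 5.7 × 2.205 = 12.5685
points = 12.5685 × 36 × 0.74 / 10.7

31.2920 points


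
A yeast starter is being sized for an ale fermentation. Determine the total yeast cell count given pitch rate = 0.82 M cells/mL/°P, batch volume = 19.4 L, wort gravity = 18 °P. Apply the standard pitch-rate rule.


cells (billions) = rate · V_L · °P
cells = 0.82 · 19.4 · 18

286.3440 billion cells


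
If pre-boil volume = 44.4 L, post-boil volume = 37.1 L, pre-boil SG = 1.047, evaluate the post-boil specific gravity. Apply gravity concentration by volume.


SG_post = 1 + (SG_pre − 1)·V_pre/V_post
pts_pre = (1.047 − 1)·1000 = 47.0000
pts_post = 47.0000·44.4/37.1 = 56.2480
SG_post = 1 + 56.2480/1000

1.0562


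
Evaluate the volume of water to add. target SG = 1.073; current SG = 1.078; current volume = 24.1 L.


V_water = V·((SG_curr − 1)/(SG_target − 1) − 1)
V_water = 24.1·((1.078 − 1)/(1.073 − 1) − 1)

1.6507 L


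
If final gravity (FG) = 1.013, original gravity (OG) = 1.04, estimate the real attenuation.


AA = (OG−FG)/(OG−1)·100;  RA = AA·0.8192
AA = (1.04 − 1.013)/(1.04 − 1)·100 = 67.5000
RA = 67.5000·0.8192

55.2960 %


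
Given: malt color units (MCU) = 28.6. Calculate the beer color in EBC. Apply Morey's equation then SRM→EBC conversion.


SRM = 1.4922·MCU^0.6859;  EBC = SRM·1.97
SRM = 1.4922·28.6^0.6859 = 14.8850
EBC = 14.8850·1.97

29.3234 EBC


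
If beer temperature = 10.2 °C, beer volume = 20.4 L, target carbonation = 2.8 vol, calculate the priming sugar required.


residual = 14.695·(0.01821 + 0.09011·e^(−0.04·T));  sugar = (target − residual)·4.0·V
residual = 14.695·(0.01821 + 0.09011·e^(−0.04·10.2)) = 1.1481
sugar = (2.8 − 1.1481)·4.0·20.4

134.7919 g


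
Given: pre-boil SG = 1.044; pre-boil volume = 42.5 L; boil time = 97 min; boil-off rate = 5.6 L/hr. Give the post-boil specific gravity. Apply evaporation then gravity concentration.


V_post = V_pre − rate·(t/60);  SG_post = 1 + (SG_pre−1)·V_pre/V_post
V_post = 42.5 − 5.6·(97/60) = 33.4467
SG_post = 1 + (1.044 − 1)·42.5/33.4467

1.0559


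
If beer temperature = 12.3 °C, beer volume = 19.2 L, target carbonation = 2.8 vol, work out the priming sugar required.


residual = 14.695·(0.01821 + 0.09011·e^(−0.04·T));  sugar = (target − residual)·4.0·V
residual = 14.695·(0.01821 + 0.09011·e^(−0.04·12.3)) = 1.0772
sugar = (2.8 − 1.0772)·4.0·19.2

132.3115 g


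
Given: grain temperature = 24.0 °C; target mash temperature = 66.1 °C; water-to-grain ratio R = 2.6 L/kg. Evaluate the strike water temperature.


T_strike = (0.41/R)·(T_mash − T_grain) + T_mash
T_strike = (0.41/2.6)·(66.1 − 24.0) + 66.1

72.7388 °C


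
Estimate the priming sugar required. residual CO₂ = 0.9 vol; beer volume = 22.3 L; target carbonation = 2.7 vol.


sugar = (target − residual)·4.0·V
sugar = (2.7 − 0.9)·4.0·22.3

160.5600 g


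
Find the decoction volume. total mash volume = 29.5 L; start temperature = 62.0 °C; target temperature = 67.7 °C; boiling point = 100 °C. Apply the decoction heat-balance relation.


V_dec = V_total·(T_target − T_start)/(T_boil − T_start)
V_dec = 29.5·(67.7 − 62.0)/(100 − 62.0)

4.4250 L


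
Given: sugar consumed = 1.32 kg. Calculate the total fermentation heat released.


Q = m_sugar · 590 kJ/kg
Q = 1.32 · 590

778.8000 kJ


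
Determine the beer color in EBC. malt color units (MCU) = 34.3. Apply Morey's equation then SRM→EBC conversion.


SRM = 1.4922·MCU^0.6859;  EBC = SRM·1.97
SRM = 1.4922·34.3^0.6859 = 16.8611
EBC = 16.8611·1.97

33.2163 EBC


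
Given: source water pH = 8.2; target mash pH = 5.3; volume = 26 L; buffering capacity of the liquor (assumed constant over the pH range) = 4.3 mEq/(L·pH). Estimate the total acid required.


acid = buffering capacity · (pH_source − pH_target) · V
acid = 4.3 · (8.2 − 5.3) · 26

324.2200 mEq


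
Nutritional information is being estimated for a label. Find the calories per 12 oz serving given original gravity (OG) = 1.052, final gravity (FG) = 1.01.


ABW = (OG−FG)·131.25·0.79/FG;  °P = 259 − 259/SG (for OG→OE and FG→AE);  RE = 0.1808·OE + 0.8192·AE;  Cal = (6.9·ABW + 4·(RE−0.1))·FG·3.55
ABW = (1.052 − 1.01)·131.25·0.79/1.01 = 4.3118
OE = 259 − 259/1.052 = 12.8023 °P
AE = 259 − 259/1.01 = 2.5644 °P
RE = 0.1808·12.8023 + 0.8192·2.5644 = 4.4154 °P
Cal = (6.9·4.3118 + 4·(4.4154−0.1))·1.01·3.55

168.5637 kcal


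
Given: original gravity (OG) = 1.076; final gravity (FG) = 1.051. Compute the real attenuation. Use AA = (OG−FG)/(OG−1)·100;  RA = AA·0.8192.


AA = (1.076 − 1.051)/(1.076 − 1)·100 = 32.8947
RA = 32.8947·0.8192

26.9474 %


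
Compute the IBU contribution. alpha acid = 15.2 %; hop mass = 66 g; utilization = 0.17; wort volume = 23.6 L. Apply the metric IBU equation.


IBU = (α/100)·mass·U·1000 / V
IBU = (15.2/100)·66·0.17·1000 / 23.6

72.2644 IBU


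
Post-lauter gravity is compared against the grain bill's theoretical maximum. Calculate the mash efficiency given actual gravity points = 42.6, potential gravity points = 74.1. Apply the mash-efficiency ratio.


efficiency = actual / potential × 100
efficiency = 42.6 / 74.1 × 100

57.4899 %


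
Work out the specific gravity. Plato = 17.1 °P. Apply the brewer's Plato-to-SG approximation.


SG = 259/(259 − P)
SG = 259/(259 − 17.1)

1.0707


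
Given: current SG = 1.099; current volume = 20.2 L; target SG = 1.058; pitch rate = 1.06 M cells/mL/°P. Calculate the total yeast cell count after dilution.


V_w = V·((SG_c−1)/(SG_t−1)−1);  °P = 259 − 259/SG_t;  cells = rate·(V+V_w)·°P
V_w = 20.2·((1.099−1)/(1.058−1)−1) = 14.2793
V_final = 20.2 + 14.2793 = 34.4793
°P = 259 − 259/1.058 = 14.1985
cells = 1.06·34.4793·14.1985

518.9273 billion cells


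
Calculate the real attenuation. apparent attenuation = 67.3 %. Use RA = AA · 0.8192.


RA = 67.3 · 0.8192

55.1322 %


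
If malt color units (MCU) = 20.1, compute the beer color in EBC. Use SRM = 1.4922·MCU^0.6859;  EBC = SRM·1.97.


SRM = 1.4922·20.1^0.6859 = 11.6866
EBC = 11.6866·1.97

23.0227 EBC


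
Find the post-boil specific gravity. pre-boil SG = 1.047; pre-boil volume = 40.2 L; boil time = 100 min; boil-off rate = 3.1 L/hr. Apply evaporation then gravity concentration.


V_post = V_pre − rate·(t/60);  SG_post = 1 + (SG_pre−1)·V_pre/V_post
V_post = 40.2 − 3.1·(100/60) = 35.0333
SG_post = 1 + (1.047 − 1)·40.2/35.0333

1.0539


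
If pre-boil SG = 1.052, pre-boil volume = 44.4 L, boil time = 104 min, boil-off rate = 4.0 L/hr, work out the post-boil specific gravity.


V_post = V_pre − rate·(t/60);  SG_post = 1 + (SG_pre−1)·V_pre/V_post
V_post = 44.4 − 4.0·(104/60) = 37.4667
SG_post = 1 + (1.052 − 1)·44.4/37.4667

1.0616


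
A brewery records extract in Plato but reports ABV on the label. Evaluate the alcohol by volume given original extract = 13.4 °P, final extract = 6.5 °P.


SG = 259/(259 − P);  ABV = (OG − FG)·131.25
OG = 259/(259 − 13.4) = 1.0546
FG = 259/(259 − 6.5) = 1.0257
ABV = (1.0546 − 1.0257)·131.25

3.7823 % ABV


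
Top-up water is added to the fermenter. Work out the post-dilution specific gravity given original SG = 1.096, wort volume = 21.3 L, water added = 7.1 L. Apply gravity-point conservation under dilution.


SG_new = 1 + (SG_old − 1)·V_old/(V_old + V_water)
pts = (1.096 − 1)·1000·21.3/(21.3 + 7.1) = 72.0000
SG_new = 1 + 72.0000/1000

1.0720


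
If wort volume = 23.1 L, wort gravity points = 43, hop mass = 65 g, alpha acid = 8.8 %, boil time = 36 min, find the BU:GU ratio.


U = 1.65·0.000125^(GP/1000)·(1−e^(−0.04t))/4.15;  IBU = (α/100)·m·U·1000/V;  BU:GU = IBU/GP
U = 1.65·0.000125^(43/1000)·(1−e^(−0.04·36))/4.15 = 0.2061
IBU = (8.8/100)·65·0.2061·1000/23.1 = 51.0449
BU:GU = 51.0449/43

1.1871


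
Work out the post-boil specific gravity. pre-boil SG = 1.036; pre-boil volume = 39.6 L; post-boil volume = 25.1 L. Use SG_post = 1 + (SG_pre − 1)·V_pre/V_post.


pts_pre = (1.036 − 1)·1000 = 36.0000
pts_post = 36.0000·39.6/25.1 = 56.7968
SG_post = 1 + 56.7968/1000

1.0568


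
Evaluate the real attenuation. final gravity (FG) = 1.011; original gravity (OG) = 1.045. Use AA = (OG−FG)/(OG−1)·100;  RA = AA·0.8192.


AA = (1.045 − 1.011)/(1.045 − 1)·100 = 75.5556
RA = 75.5556·0.8192

61.8951 %


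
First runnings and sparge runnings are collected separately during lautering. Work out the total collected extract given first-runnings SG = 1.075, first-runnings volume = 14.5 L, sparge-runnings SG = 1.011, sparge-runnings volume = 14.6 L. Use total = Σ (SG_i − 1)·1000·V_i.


first = (1.075 − 1)·1000·14.5 = 1087.5000
sparge = (1.011 − 1)·1000·14.6 = 160.6000
total = 1087.5000 + 160.6000

1248.1000 gravity·L


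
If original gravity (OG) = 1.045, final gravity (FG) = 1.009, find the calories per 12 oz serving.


ABW = (OG−FG)·131.25·0.79/FG;  °P = 259 − 259/SG (for OG→OE and FG→AE);  RE = 0.1808·OE + 0.8192·AE;  Cal = (6.9·ABW + 4·(RE−0.1))·FG·3.55
ABW = (1.045 − 1.009)·131.25·0.79/1.009 = 3.6995
OE = 259 − 259/1.045 = 11.1531 °P
AE = 259 − 259/1.009 = 2.3102 °P
RE = 0.1808·11.1531 + 0.8192·2.3102 = 3.9090 °P
Cal = (6.9·3.6995 + 4·(3.9090−0.1))·1.009·3.55

146.0084 kcal


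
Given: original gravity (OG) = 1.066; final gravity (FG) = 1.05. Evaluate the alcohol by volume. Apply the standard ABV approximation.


ABV = (OG − FG) · 131.25
ABV = (1.066 − 1.05) · 131.25

2.1000 % ABV


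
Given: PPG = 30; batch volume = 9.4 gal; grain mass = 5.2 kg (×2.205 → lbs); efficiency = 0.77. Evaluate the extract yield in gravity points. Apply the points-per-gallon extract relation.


points = lbs × PPG × eff / vol
lbs = 5.2 × 2.205 = 11.4660
points = 11.4660 × 30 × 0.77 / 9.4

28.1771 points


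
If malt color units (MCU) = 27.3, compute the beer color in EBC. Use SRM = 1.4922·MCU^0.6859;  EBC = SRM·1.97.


SRM = 1.4922·27.3^0.6859 = 14.4175
EBC = 14.4175·1.97

28.4025 EBC


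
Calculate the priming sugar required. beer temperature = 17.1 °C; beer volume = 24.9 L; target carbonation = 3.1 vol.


residual = 14.695·(0.01821 + 0.09011·e^(−0.04·T));  sugar = (target − residual)·4.0·V
residual = 14.695·(0.01821 + 0.09011·e^(−0.04·17.1)) = 0.9358
sugar = (3.1 − 0.9358)·4.0·24.9

215.5580 g


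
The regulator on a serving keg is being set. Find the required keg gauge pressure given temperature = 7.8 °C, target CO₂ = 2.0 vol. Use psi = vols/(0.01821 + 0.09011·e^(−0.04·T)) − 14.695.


psi = 2.0/(0.01821 + 0.09011·e^(−0.04·7.8)) − 14.695

9.0668 psi


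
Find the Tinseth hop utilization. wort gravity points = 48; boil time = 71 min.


U = 1.65·0.000125^(GP/1000) · (1 − e^(−0.04·t))/4.15
bigness = 1.65·0.000125^(48/1000) = 1.0719
boil_factor = (1 − e^(−0.04·71))/4.15 = 0.2269
U = 1.0719 · 0.2269

0.2432


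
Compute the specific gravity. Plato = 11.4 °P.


SG = 259/(259 − P)
SG = 259/(259 − 11.4)

1.0460


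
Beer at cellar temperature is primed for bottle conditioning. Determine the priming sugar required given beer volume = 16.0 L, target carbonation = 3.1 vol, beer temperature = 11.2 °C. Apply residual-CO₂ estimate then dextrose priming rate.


residual = 14.695·(0.01821 + 0.09011·e^(−0.04·T));  sugar = (target − residual)·4.0·V
residual = 14.695·(0.01821 + 0.09011·e^(−0.04·11.2)) = 1.1136
sugar = (3.1 − 1.1136)·4.0·16.0

127.1288 g


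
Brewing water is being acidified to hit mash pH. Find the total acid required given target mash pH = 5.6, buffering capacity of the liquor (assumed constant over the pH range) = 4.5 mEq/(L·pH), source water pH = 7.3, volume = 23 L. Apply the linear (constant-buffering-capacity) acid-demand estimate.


acid = buffering capacity · (pH_source − pH_target) · V
acid = 4.5 · (7.3 − 5.6) · 23

175.9500 mEq


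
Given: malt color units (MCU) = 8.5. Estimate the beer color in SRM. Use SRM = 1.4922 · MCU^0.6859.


SRM = 1.4922 · 8.5^0.6859

6.4761 SRM


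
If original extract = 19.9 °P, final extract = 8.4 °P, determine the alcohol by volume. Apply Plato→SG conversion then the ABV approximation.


SG = 259/(259 − P);  ABV = (OG − FG)·131.25
OG = 259/(259 − 19.9) = 1.0832
FG = 259/(259 − 8.4) = 1.0335
ABV = (1.0832 − 1.0335)·131.25

6.5243 % ABV


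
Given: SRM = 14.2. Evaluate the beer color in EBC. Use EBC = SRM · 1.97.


EBC = 14.2 · 1.97

27.9740 EBC


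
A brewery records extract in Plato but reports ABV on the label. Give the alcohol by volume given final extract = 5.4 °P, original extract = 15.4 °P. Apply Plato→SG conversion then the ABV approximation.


SG = 259/(259 − P);  ABV = (OG − FG)·131.25
OG = 259/(259 − 15.4) = 1.0632
FG = 259/(259 − 5.4) = 1.0213
ABV = (1.0632 − 1.0213)·131.25

5.5027 % ABV


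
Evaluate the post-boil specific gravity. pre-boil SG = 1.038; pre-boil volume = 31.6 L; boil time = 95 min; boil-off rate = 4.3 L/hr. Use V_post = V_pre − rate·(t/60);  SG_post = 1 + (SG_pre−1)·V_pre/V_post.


V_post = 31.6 − 4.3·(95/60) = 24.7917
SG_post = 1 + (1.038 − 1)·31.6/24.7917

1.0484


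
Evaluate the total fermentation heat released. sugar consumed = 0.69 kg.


Q = m_sugar · 590 kJ/kg
Q = 0.69 · 590

407.1000 kJ


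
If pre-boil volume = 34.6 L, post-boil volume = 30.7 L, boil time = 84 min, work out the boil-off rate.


rate = (V_pre − V_post) / (t_min/60)
rate = (34.6 − 30.7) / (84/60)

2.7857 L/hr


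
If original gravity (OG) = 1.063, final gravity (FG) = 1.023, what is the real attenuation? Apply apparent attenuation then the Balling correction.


AA = (OG−FG)/(OG−1)·100;  RA = AA·0.8192
AA = (1.063 − 1.023)/(1.063 − 1)·100 = 63.4921
RA = 63.4921·0.8192

52.0127 %


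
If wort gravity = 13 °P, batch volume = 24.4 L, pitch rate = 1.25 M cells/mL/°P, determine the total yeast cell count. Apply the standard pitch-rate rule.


cells (billions) = rate · V_L · °P
cells = 1.25 · 24.4 · 13

396.5000 billion cells


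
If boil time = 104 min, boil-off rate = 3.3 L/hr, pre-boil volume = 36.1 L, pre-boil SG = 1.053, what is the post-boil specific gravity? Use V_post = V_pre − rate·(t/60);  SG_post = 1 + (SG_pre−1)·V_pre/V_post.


V_post = 36.1 − 3.3·(104/60) = 30.3800
SG_post = 1 + (1.053 − 1)·36.1/30.3800

1.0630


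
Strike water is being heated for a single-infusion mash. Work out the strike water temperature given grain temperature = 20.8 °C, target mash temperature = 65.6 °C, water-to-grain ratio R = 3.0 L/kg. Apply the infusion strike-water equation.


T_strike = (0.41/R)·(T_mash − T_grain) + T_mash
T_strike = (0.41/3.0)·(65.6 − 20.8) + 65.6

71.7227 °C


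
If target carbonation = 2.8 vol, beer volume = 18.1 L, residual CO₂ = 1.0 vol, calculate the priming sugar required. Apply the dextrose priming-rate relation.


sugar = (target − residual)·4.0·V
sugar = (2.8 − 1.0)·4.0·18.1

130.3200 g


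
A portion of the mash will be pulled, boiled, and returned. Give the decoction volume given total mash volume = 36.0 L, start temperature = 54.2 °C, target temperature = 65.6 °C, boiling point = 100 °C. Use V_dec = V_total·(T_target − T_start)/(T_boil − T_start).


V_dec = 36.0·(65.6 − 54.2)/(100 − 54.2)

8.9607 L


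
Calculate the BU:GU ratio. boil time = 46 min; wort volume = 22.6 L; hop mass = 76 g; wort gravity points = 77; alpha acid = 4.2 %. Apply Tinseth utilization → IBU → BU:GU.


U = 1.65·0.000125^(GP/1000)·(1−e^(−0.04t))/4.15;  IBU = (α/100)·m·U·1000/V;  BU:GU = IBU/GP
U = 1.65·0.000125^(77/1000)·(1−e^(−0.04·46))/4.15 = 0.1674
IBU = (4.2/100)·76·0.1674·1000/22.6 = 23.6452
BU:GU = 23.6452/77

0.3071


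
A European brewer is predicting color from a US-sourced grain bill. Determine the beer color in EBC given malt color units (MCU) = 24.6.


SRM = 1.4922·MCU^0.6859;  EBC = SRM·1.97
SRM = 1.4922·24.6^0.6859 = 13.4236
EBC = 13.4236·1.97

26.4445 EBC


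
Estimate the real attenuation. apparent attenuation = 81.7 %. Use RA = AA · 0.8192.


RA = 81.7 · 0.8192

66.9286 %


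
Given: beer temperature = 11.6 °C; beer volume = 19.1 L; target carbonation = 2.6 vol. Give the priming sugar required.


residual = 14.695·(0.01821 + 0.09011·e^(−0.04·T));  sugar = (target − residual)·4.0·V
residual = 14.695·(0.01821 + 0.09011·e^(−0.04·11.6)) = 1.1002
sugar = (2.6 − 1.1002)·4.0·19.1

114.5860 g


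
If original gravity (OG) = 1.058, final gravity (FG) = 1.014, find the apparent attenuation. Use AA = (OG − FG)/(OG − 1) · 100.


AA = (1.058 − 1.014)/(1.058 − 1) · 100

75.8621 %


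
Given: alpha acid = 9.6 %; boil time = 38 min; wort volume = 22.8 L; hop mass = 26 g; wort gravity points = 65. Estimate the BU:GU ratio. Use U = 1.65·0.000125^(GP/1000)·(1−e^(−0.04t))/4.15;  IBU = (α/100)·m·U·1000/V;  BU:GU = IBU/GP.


U = 1.65·0.000125^(65/1000)·(1−e^(−0.04·38))/4.15 = 0.1732
IBU = (9.6/100)·26·0.1732·1000/22.8 = 18.9608
BU:GU = 18.9608/65

0.2917


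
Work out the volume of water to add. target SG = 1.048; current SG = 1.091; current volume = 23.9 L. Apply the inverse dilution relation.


V_water = V·((SG_curr − 1)/(SG_target − 1) − 1)
V_water = 23.9·((1.091 − 1)/(1.048 − 1) − 1)

21.4104 L


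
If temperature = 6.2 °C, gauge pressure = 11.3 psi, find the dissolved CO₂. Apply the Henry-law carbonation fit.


vols = (P + 14.695)·(0.01821 + 0.09011·e^(−0.04·T))
vols = (11.3 + 14.695)·(0.01821 + 0.09011·e^(−0.04·6.2))

2.3013 volumes


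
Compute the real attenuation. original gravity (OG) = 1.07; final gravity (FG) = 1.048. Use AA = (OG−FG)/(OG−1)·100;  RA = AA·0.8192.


AA = (1.07 − 1.048)/(1.07 − 1)·100 = 31.4286
RA = 31.4286·0.8192

25.7463 %


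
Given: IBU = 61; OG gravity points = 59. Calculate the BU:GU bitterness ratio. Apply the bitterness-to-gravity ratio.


BU:GU = IBU / OG_points
BU:GU = 61 / 59

1.0339


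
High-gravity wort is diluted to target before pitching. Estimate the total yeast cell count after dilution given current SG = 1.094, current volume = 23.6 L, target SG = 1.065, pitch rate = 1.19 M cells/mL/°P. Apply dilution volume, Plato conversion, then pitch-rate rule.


V_w = V·((SG_c−1)/(SG_t−1)−1);  °P = 259 − 259/SG_t;  cells = rate·(V+V_w)·°P
V_w = 23.6·((1.094−1)/(1.065−1)−1) = 10.5292
V_final = 23.6 + 10.5292 = 34.1292
°P = 259 − 259/1.065 = 15.8075
cells = 1.19·34.1292·15.8075

642.0029 billion cells


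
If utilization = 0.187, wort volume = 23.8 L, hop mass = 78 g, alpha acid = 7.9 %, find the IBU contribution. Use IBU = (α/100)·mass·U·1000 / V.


IBU = (7.9/100)·78·0.187·1000 / 23.8

48.4157 IBU


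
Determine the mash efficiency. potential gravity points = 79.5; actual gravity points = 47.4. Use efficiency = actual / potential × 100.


efficiency = 47.4 / 79.5 × 100

59.6226 %


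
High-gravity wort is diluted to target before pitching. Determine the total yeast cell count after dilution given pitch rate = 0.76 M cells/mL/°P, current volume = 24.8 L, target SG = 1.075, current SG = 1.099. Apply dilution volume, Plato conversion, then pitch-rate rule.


V_w = V·((SG_c−1)/(SG_t−1)−1);  °P = 259 − 259/SG_t;  cells = rate·(V+V_w)·°P
V_w = 24.8·((1.099−1)/(1.075−1)−1) = 7.9360
V_final = 24.8 + 7.9360 = 32.7360
°P = 259 − 259/1.075 = 18.0698
cells = 0.76·32.7360·18.0698

449.5642 billion cells


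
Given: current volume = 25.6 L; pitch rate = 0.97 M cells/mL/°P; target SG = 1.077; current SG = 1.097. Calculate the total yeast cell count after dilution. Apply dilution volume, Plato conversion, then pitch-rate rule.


V_w = V·((SG_c−1)/(SG_t−1)−1);  °P = 259 − 259/SG_t;  cells = rate·(V+V_w)·°P
V_w = 25.6·((1.097−1)/(1.077−1)−1) = 6.6494
V_final = 25.6 + 6.6494 = 32.2494
°P = 259 − 259/1.077 = 18.5172
cells = 0.97·32.2494·18.5172

579.2519 billion cells


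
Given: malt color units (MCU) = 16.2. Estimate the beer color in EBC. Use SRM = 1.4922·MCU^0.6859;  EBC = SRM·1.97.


SRM = 1.4922·16.2^0.6859 = 10.0794
EBC = 10.0794·1.97

19.8564 EBC


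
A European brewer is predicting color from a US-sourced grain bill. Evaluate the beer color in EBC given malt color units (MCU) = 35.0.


SRM = 1.4922·MCU^0.6859;  EBC = SRM·1.97
SRM = 1.4922·35.0^0.6859 = 17.0963
EBC = 17.0963·1.97

33.6798 EBC


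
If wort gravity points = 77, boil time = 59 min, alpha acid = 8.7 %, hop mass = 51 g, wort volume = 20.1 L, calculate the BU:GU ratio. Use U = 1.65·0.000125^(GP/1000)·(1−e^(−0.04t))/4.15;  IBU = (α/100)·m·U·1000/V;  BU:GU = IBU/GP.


U = 1.65·0.000125^(77/1000)·(1−e^(−0.04·59))/4.15 = 0.1802
IBU = (8.7/100)·51·0.1802·1000/20.1 = 39.7849
BU:GU = 39.7849/77

0.5167


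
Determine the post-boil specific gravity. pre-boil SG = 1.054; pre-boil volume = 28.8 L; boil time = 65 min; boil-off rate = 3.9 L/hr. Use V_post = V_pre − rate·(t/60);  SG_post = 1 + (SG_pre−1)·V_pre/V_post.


V_post = 28.8 − 3.9·(65/60) = 24.5750
SG_post = 1 + (1.054 − 1)·28.8/24.5750

1.0633


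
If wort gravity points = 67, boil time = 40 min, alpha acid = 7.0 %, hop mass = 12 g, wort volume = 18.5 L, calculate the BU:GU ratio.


U = 1.65·0.000125^(GP/1000)·(1−e^(−0.04t))/4.15;  IBU = (α/100)·m·U·1000/V;  BU:GU = IBU/GP
U = 1.65·0.000125^(67/1000)·(1−e^(−0.04·40))/4.15 = 0.1738
IBU = (7.0/100)·12·0.1738·1000/18.5 = 7.8903
BU:GU = 7.8903/67

0.1178


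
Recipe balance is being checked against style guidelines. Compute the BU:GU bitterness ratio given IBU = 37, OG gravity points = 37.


BU:GU = IBU / OG_points
BU:GU = 37 / 37

1.0000


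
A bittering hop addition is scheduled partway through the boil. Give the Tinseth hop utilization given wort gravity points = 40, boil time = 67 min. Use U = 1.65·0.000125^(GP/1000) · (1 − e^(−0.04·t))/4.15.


bigness = 1.65·0.000125^(40/1000) = 1.1518
boil_factor = (1 − e^(−0.04·67))/4.15 = 0.2244
U = 1.1518 · 0.2244

0.2585


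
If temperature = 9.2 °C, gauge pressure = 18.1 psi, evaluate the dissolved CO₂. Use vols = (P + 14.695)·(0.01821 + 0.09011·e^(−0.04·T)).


vols = (18.1 + 14.695)·(0.01821 + 0.09011·e^(−0.04·9.2))

2.6425 volumes


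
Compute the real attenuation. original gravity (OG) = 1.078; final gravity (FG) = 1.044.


AA = (OG−FG)/(OG−1)·100;  RA = AA·0.8192
AA = (1.078 − 1.044)/(1.078 − 1)·100 = 43.5897
RA = 43.5897·0.8192

35.7087 %


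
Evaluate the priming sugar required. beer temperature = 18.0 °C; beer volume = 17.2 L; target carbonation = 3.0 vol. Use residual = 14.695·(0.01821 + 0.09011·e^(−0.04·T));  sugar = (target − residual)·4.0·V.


residual = 14.695·(0.01821 + 0.09011·e^(−0.04·18.0)) = 0.9121
sugar = (3.0 − 0.9121)·4.0·17.2

143.6450 g


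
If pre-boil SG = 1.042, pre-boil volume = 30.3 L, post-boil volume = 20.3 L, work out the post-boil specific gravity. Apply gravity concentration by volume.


SG_post = 1 + (SG_pre − 1)·V_pre/V_post
pts_pre = (1.042 − 1)·1000 = 42.0000
pts_post = 42.0000·30.3/20.3 = 62.6897
SG_post = 1 + 62.6897/1000

1.0627


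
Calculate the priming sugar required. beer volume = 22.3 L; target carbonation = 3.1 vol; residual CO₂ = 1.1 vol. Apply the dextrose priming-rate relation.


sugar = (target − residual)·4.0·V
sugar = (3.1 − 1.1)·4.0·22.3

178.4000 g


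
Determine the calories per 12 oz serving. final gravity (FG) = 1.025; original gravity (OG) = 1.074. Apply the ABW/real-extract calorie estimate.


ABW = (OG−FG)·131.25·0.79/FG;  °P = 259 − 259/SG (for OG→OE and FG→AE);  RE = 0.1808·OE + 0.8192·AE;  Cal = (6.9·ABW + 4·(RE−0.1))·FG·3.55
ABW = (1.074 − 1.025)·131.25·0.79/1.025 = 4.9568
OE = 259 − 259/1.074 = 17.8454 °P
AE = 259 − 259/1.025 = 6.3171 °P
RE = 0.1808·17.8454 + 0.8192·6.3171 = 8.4014 °P
Cal = (6.9·4.9568 + 4·(8.4014−0.1))·1.025·3.55

245.2783 kcal


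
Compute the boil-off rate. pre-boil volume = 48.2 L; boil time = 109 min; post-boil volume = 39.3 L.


rate = (V_pre − V_post) / (t_min/60)
rate = (48.2 − 39.3) / (109/60)

4.8991 L/hr


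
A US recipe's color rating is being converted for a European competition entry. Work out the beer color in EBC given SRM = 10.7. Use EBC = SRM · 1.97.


EBC = 10.7 · 1.97

21.0790 EBC


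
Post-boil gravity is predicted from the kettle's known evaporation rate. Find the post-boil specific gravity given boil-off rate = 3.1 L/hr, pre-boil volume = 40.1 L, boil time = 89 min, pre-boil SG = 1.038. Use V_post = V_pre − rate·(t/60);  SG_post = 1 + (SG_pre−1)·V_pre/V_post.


V_post = 40.1 − 3.1·(89/60) = 35.5017
SG_post = 1 + (1.038 − 1)·40.1/35.5017

1.0429


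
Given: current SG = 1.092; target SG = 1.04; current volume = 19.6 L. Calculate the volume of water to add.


V_water = V·((SG_curr − 1)/(SG_target − 1) − 1)
V_water = 19.6·((1.092 − 1)/(1.04 − 1) − 1)

25.4800 L


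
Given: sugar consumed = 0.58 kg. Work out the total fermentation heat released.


Q = m_sugar · 590 kJ/kg
Q = 0.58 · 590

342.2000 kJ


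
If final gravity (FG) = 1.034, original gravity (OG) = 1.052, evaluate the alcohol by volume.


ABV = (OG − FG) · 131.25
ABV = (1.052 − 1.034) · 131.25

2.3625 % ABV


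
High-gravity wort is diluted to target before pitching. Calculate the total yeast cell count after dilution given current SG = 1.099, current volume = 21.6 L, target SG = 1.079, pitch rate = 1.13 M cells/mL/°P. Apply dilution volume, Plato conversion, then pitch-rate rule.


V_w = V·((SG_c−1)/(SG_t−1)−1);  °P = 259 − 259/SG_t;  cells = rate·(V+V_w)·°P
V_w = 21.6·((1.099−1)/(1.079−1)−1) = 5.4684
V_final = 21.6 + 5.4684 = 27.0684
°P = 259 − 259/1.079 = 18.9629
cells = 1.13·27.0684·18.9629

580.0237 billion cells


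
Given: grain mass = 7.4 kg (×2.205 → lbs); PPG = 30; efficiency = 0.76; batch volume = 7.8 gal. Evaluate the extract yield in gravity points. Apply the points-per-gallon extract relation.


points = lbs × PPG × eff / vol
lbs = 7.4 × 2.205 = 16.3170
points = 16.3170 × 30 × 0.76 / 7.8

47.6958 points


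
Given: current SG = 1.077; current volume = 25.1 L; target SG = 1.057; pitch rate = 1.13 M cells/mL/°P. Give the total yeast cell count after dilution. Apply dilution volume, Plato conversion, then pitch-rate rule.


V_w = V·((SG_c−1)/(SG_t−1)−1);  °P = 259 − 259/SG_t;  cells = rate·(V+V_w)·°P
V_w = 25.1·((1.077−1)/(1.057−1)−1) = 8.8070
V_final = 25.1 + 8.8070 = 33.9070
°P = 259 − 259/1.057 = 13.9669
cells = 1.13·33.9070·13.9669

535.1403 billion cells


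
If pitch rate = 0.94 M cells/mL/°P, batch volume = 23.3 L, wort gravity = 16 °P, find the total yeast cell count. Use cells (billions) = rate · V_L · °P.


cells = 0.94 · 23.3 · 16

350.4320 billion cells


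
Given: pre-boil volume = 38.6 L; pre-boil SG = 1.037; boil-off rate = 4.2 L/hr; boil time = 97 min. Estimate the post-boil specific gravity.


V_post = V_pre − rate·(t/60);  SG_post = 1 + (SG_pre−1)·V_pre/V_post
V_post = 38.6 − 4.2·(97/60) = 31.8100
SG_post = 1 + (1.037 − 1)·38.6/31.8100

1.0449


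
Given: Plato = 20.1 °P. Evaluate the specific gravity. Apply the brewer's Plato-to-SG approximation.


SG = 259/(259 − P)
SG = 259/(259 − 20.1)

1.0841


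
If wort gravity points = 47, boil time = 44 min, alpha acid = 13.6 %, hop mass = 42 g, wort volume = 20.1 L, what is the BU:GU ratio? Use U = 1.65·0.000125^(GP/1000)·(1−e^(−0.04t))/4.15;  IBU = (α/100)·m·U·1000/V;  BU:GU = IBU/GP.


U = 1.65·0.000125^(47/1000)·(1−e^(−0.04·44))/4.15 = 0.2158
IBU = (13.6/100)·42·0.2158·1000/20.1 = 61.3182
BU:GU = 61.3182/47

1.3046


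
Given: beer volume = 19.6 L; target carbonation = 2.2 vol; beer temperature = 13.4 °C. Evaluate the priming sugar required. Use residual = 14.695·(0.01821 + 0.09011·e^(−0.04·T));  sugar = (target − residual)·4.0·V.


residual = 14.695·(0.01821 + 0.09011·e^(−0.04·13.4)) = 1.0423
sugar = (2.2 − 1.0423)·4.0·19.6

90.7602 g
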